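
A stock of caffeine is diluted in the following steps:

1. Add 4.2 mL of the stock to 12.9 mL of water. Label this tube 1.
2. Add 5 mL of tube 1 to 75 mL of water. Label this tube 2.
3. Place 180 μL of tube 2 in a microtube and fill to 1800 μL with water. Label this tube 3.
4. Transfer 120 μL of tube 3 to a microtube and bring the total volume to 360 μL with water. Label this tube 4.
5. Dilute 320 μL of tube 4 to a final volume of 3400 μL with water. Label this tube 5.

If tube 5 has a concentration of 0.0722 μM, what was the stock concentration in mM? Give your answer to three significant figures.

Step 1: 4.2 mL + 12.9 mL = 17.1 mL total → factor 17.1/4.2 = 4.0714
Step 2: 5 mL + 75 mL = 80 mL total → factor 80/5 = 16
Step 3: 180 μL brought to 1800 μL → factor 1800/180 = 10
Step 4: 120 μL brought to 360 μL → factor 360/120 = 3
Step 5: 320 μL brought to 3400 μL → factor 3400/320 = 10.625
Overall dilution factor = 4.0714 × 16 × 10 × 3 × 10.625 = 20764
Stock = 0.0722 μM × 20764 = 1499 μM = 1.50 mM

1.50 mM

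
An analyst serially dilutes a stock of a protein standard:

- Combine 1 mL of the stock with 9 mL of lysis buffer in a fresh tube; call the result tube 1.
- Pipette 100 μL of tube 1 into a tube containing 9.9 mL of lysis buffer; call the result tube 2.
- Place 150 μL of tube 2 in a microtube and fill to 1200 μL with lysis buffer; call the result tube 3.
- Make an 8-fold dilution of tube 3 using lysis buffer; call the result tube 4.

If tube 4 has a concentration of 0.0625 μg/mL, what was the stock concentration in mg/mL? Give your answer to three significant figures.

4.00 mg/mL

Step 1: 1 mL + 9 mL = 10 mL total → factor 10/1 = 10
Step 2: 100 μL + 9.9 mL = 10000 μL total → factor 10000/100 = 100
Step 3: 150 μL brought to 1200 μL → factor 1200/150 = 8
Step 4: 8-fold → factor 8
Overall dilution factor = 10 × 100 × 8 × 8 = 64000
Stock = 0.0625 μg/mL × 64000 = 4000 μg/mL = 4.00 mg/mL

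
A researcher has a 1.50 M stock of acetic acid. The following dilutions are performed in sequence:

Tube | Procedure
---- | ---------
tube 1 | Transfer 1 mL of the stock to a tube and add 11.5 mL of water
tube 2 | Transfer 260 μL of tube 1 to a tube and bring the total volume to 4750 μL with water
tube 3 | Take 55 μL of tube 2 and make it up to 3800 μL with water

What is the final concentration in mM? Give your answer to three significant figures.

0.0951 mM

Step 1: 1 mL + 11.5 mL = 12.5 mL total → factor 12.5/1 = 12.5
Step 2: 260 μL brought to 4750 μL → factor 4750/260 = 18.269
Step 3: 55 μL brought to 3800 μL → factor 3800/55 = 69.091
Overall dilution factor = 12.5 × 18.269 × 69.091 = 15778
Final = 1.50 M / 15778 = 9.507 × 10^-5 M = 0.0951 mM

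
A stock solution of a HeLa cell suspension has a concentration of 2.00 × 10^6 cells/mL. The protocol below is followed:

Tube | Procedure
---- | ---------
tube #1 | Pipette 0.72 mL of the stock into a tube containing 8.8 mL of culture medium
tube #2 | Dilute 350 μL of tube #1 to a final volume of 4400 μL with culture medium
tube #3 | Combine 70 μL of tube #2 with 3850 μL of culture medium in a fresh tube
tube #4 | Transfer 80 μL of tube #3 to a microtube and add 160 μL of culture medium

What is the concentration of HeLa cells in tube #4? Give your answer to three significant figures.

71.6 cells/mL

Step 1: 0.72 mL + 8.8 mL = 9.52 mL total → factor 9.52/0.72 = 13.222
Step 2: 350 μL brought to 4400 μL → factor 4400/350 = 12.571
Step 3: 70 μL + 3850 μL = 3920 μL total → factor 3920/70 = 56
Step 4: 80 μL + 160 μL = 240 μL total → factor 240/80 = 3
Overall dilution factor = 13.222 × 12.571 × 56 × 3 = 27925
Final = 2.00 × 10^6 cells/mL / 27925 = 71.6 cells/mL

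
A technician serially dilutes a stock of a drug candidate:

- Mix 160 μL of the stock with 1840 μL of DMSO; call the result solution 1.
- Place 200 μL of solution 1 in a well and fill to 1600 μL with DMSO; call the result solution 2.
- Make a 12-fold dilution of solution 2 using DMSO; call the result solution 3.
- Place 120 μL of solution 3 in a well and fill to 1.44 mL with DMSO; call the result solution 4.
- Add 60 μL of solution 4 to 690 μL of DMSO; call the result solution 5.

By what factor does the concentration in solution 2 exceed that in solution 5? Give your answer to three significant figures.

1.80 × 10^3

Step 1: 160 μL + 1840 μL = 2000 μL total → factor 2000/160 = 12.5
Step 2: 200 μL brought to 1600 μL → factor 1600/200 = 8
Step 3: 12-fold → factor 12
Step 4: 120 μL brought to 1.44 mL → factor 1440/120 = 12
Step 5: 60 μL + 690 μL = 750 μL total → factor 750/60 = 12.5
Dilution factor to solution 2 = 100; to solution 5 = 1.8 × 10^5
[solution 2]/[solution 5] = (factor to solution 5)/(factor to solution 2) = 1.8 × 10^5/100 = 1.80 × 10^3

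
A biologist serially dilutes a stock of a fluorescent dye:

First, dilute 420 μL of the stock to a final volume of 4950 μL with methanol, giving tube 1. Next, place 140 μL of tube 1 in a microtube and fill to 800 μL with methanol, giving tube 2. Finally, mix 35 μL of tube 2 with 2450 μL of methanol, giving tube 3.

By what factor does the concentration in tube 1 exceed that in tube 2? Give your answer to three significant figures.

Step 1: 420 μL brought to 4950 μL → factor 4950/420 = 11.786
Step 2: 140 μL brought to 800 μL → factor 800/140 = 5.7143
Dilution factor to tube 1 = 11.786; to tube 2 = 67.347
[tube 1]/[tube 2] = (factor to tube 2)/(factor to tube 1) = 67.347/11.786 = 5.71

5.71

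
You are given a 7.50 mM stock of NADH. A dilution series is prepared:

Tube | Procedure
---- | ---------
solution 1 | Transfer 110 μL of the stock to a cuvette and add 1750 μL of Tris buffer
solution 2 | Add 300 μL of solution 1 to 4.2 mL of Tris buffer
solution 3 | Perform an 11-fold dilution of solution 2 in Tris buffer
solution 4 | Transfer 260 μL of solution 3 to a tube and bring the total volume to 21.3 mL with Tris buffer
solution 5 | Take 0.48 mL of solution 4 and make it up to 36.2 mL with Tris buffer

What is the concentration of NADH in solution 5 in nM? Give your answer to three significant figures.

Step 1: 110 μL + 1750 μL = 1860 μL total → factor 1860/110 = 16.909
Step 2: 300 μL + 4.2 mL = 4500 μL total → factor 4500/300 = 15
Step 3: 11-fold → factor 11
Step 4: 260 μL brought to 21.3 mL → factor 21300/260 = 81.923
Step 5: 0.48 mL brought to 36.2 mL → factor 36.2/0.48 = 75.417
Overall dilution factor = 16.909 × 15 × 11 × 81.923 × 75.417 = 1.7238 × 10^7
Final = 7.50 mM / 1.7238 × 10^7 = 4.351 × 10^-7 mM = 0.435 nM

0.435 nM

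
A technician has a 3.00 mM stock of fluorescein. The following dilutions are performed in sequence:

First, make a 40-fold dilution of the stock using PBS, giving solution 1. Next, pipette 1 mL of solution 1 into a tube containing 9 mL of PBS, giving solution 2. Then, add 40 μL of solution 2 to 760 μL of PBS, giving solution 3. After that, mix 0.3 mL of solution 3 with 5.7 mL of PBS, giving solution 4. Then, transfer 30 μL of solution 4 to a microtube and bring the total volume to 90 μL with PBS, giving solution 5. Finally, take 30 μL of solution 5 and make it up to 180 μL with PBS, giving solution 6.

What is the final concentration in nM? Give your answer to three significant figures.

Step 1: 40-fold → factor 40
Step 2: 1 mL + 9 mL = 10 mL total → factor 10/1 = 10
Step 3: 40 μL + 760 μL = 800 μL total → factor 800/40 = 20
Step 4: 0.3 mL + 5.7 mL = 6 mL total → factor 6/0.3 = 20
Step 5: 30 μL brought to 90 μL → factor 90/30 = 3
Step 6: 30 μL brought to 180 μL → factor 180/30 = 6
Overall dilution factor = 40 × 10 × 20 × 20 × 3 × 6 = 2.88 × 10^6
Final = 3.00 mM / 2.88 × 10^6 = 1.042 × 10^-6 mM = 1.04 nM

1.04 nM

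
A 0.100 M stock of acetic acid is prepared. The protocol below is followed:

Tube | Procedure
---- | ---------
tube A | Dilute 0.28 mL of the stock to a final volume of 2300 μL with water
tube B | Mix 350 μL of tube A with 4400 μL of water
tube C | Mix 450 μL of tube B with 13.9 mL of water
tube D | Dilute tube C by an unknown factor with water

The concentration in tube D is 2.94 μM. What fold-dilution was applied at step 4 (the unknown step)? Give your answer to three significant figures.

Step 1: 0.28 mL brought to 2300 μL → factor 2.3/0.28 = 8.2143
Step 2: 350 μL + 4400 μL = 4750 μL total → factor 4750/350 = 13.571
Step 3: 450 μL + 13.9 mL = 14350 μL total → factor 14350/450 = 31.889
Step 4: unknown factor x
Product of known-step factors = 3555
Overall factor = 0.100 M / (2.94 μM) = 34014
x = 34014 / 3555 = 9.57

9.57-fold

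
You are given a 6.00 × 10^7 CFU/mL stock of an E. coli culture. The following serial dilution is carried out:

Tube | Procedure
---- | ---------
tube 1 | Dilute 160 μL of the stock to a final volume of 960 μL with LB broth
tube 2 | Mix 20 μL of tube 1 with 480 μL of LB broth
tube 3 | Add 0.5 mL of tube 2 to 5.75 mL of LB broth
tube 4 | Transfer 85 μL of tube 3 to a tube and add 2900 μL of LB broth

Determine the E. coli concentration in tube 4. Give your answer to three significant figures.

Step 1: 160 μL brought to 960 μL → factor 960/160 = 6
Step 2: 20 μL + 480 μL = 500 μL total → factor 500/20 = 25
Step 3: 0.5 mL + 5.75 mL = 6.25 mL total → factor 6.25/0.5 = 12.5
Step 4: 85 μL + 2900 μL = 2985 μL total → factor 2985/85 = 35.118
Overall dilution factor = 6 × 25 × 12.5 × 35.118 = 65846
Final = 6.00 × 10^7 CFU/mL / 65846 = 911 CFU/mL

911 CFU/mL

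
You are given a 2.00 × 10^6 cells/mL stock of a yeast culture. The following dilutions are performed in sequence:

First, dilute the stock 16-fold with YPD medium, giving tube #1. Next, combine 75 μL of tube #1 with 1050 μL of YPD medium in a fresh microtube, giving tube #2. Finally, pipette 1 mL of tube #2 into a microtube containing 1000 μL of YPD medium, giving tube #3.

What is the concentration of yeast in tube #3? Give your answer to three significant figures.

4.17 × 10^3 cells/mL

Step 1: 16-fold → factor 16
Step 2: 75 μL + 1050 μL = 1125 μL total → factor 1125/75 = 15
Step 3: 1 mL + 1000 μL = 2 mL total → factor 2/1 = 2
Overall dilution factor = 16 × 15 × 2 = 480
Final = 2.00 × 10^6 cells/mL / 480 = 4.17 × 10^3 cells/mL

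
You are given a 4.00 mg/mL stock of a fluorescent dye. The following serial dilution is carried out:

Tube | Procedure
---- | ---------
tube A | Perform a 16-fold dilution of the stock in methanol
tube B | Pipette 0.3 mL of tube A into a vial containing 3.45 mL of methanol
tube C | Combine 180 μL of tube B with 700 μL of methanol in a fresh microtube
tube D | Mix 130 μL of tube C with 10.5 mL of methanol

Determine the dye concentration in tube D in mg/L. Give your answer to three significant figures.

Step 1: 16-fold → factor 16
Step 2: 0.3 mL + 3.45 mL = 3.75 mL total → factor 3.75/0.3 = 12.5
Step 3: 180 μL + 700 μL = 880 μL total → factor 880/180 = 4.8889
Step 4: 130 μL + 10.5 mL = 10630 μL total → factor 10630/130 = 81.769
Overall dilution factor = 16 × 12.5 × 4.8889 × 81.769 = 79952
Final = 4.00 mg/mL / 79952 = 5.003 × 10^-5 mg/mL = 0.0500 mg/L

0.0500 mg/L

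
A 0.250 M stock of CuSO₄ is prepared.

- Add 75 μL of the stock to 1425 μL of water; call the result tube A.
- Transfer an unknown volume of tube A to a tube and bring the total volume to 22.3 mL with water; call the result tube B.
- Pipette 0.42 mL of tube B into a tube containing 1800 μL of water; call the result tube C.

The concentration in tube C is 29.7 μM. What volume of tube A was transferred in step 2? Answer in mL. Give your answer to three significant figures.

0.280 mL

Step 1: 75 μL + 1425 μL = 1500 μL total → factor 1500/75 = 20
Step 2: v brought to 22.3 mL → factor = 22.3 mL/v
Step 3: 0.42 mL + 1800 μL = 2.22 mL total → factor 2.22/0.42 = 5.2857
Product of known-step factors = 105.71
Overall factor = 0.250 M / (29.7 μM) = 8417.5
Step-2 factor = 8417.5 / 105.71 = 79.625
v = 22.3 mL / 79.625 = 0.280 mL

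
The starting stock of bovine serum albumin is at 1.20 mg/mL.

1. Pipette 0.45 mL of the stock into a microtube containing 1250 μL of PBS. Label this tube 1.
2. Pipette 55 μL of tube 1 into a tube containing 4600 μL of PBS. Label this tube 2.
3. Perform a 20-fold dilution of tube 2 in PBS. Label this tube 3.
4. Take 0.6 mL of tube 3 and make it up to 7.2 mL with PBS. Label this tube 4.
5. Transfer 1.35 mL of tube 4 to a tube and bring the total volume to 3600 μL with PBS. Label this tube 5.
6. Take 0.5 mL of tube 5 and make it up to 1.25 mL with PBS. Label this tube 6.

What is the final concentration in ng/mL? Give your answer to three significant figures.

2.35 ng/mL

Step 1: 0.45 mL + 1250 μL = 1.7 mL total → factor 1.7/0.45 = 3.7778
Step 2: 55 μL + 4600 μL = 4655 μL total → factor 4655/55 = 84.636
Step 3: 20-fold → factor 20
Step 4: 0.6 mL brought to 7.2 mL → factor 7.2/0.6 = 12
Step 5: 1.35 mL brought to 3600 μL → factor 3.6/1.35 = 2.6667
Step 6: 0.5 mL brought to 1.25 mL → factor 1.25/0.5 = 2.5
Overall dilution factor = 3.7778 × 84.636 × 20 × 12 × 2.6667 × 2.5 = 5.1158 × 10^5
Final = 1.20 mg/mL / 5.1158 × 10^5 = 2.346 × 10^-6 mg/mL = 2.35 ng/mL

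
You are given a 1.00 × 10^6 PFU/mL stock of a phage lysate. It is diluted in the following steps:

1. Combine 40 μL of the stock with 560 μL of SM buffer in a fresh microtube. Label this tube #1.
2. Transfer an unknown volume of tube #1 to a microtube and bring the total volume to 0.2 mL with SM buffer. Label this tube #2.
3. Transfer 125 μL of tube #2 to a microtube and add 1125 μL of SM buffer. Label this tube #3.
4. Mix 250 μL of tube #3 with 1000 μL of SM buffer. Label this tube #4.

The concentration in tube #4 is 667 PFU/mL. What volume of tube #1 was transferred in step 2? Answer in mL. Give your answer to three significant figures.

0.100 mL

Step 1: 40 μL + 560 μL = 600 μL total → factor 600/40 = 15
Step 2: v brought to 0.2 mL → factor = 0.2 mL/v
Step 3: 125 μL + 1125 μL = 1250 μL total → factor 1250/125 = 10
Step 4: 250 μL + 1000 μL = 1250 μL total → factor 1250/250 = 5
Product of known-step factors = 750
Overall factor = 1.00 × 10^6 PFU/mL / (667 PFU/mL) = 1499.3
Step-2 factor = 1499.3 / 750 = 1.999
v = 0.2 mL / 1.999 = 0.100 mL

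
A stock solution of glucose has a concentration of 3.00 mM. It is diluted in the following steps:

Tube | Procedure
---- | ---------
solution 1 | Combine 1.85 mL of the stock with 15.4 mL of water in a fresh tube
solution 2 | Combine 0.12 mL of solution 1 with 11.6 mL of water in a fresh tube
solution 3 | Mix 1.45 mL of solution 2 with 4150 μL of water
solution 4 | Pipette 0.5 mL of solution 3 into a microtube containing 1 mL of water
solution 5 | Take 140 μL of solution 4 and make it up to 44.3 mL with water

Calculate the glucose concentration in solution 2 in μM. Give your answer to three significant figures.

Step 1: 1.85 mL + 15.4 mL = 17.25 mL total → factor 17.25/1.85 = 9.3243
Step 2: 0.12 mL + 11.6 mL = 11.72 mL total → factor 11.72/0.12 = 97.667
Dilution factor through solution 2 = 9.3243 × 97.667 = 910.68
[solution 2] = 3.00 mM / 910.68 = 0.003294 mM = 3.29 μM

3.29 μM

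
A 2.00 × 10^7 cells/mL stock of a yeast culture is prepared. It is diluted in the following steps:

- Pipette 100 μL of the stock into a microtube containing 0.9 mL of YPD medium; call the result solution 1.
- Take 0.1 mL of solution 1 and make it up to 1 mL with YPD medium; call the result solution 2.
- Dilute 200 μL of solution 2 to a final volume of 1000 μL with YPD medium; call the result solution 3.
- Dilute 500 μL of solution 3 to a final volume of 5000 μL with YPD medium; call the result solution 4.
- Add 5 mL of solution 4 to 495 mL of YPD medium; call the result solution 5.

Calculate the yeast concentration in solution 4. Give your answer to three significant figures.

Step 1: 100 μL + 0.9 mL = 1000 μL total → factor 1000/100 = 10
Step 2: 0.1 mL brought to 1 mL → factor 1/0.1 = 10
Step 3: 200 μL brought to 1000 μL → factor 1000/200 = 5
Step 4: 500 μL brought to 5000 μL → factor 5000/500 = 10
Dilution factor through solution 4 = 10 × 10 × 5 × 10 = 5000
[solution 4] = 2.00 × 10^7 cells/mL / 5000 = 4.00 × 10^3 cells/mL

4.00 × 10^3 cells/mL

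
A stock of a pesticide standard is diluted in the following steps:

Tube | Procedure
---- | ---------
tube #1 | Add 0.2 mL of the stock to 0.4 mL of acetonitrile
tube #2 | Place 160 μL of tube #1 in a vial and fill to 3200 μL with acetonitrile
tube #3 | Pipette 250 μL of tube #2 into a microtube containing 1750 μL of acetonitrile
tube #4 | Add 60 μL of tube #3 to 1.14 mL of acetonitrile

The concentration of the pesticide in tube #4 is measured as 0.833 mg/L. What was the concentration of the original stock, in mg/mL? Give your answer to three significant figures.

8.00 mg/mL

Step 1: 0.2 mL + 0.4 mL = 0.6 mL total → factor 0.6/0.2 = 3
Step 2: 160 μL brought to 3200 μL → factor 3200/160 = 20
Step 3: 250 μL + 1750 μL = 2000 μL total → factor 2000/250 = 8
Step 4: 60 μL + 1.14 mL = 1200 μL total → factor 1200/60 = 20
Overall dilution factor = 3 × 20 × 8 × 20 = 9600
Stock = 0.833 mg/L × 9600 = 7997 mg/L = 8.00 mg/mL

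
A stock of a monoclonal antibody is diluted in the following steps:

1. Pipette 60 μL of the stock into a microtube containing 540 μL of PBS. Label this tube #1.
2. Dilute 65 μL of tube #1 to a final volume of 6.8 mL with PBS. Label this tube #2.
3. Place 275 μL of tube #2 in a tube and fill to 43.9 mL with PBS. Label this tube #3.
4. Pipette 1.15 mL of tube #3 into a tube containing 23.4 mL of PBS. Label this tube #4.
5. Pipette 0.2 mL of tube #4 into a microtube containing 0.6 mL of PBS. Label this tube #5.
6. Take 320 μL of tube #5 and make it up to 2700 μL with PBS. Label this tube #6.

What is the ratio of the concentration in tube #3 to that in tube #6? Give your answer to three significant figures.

Step 1: 60 μL + 540 μL = 600 μL total → factor 600/60 = 10
Step 2: 65 μL brought to 6.8 mL → factor 6800/65 = 104.62
Step 3: 275 μL brought to 43.9 mL → factor 43900/275 = 159.64
Step 4: 1.15 mL + 23.4 mL = 24.55 mL total → factor 24.55/1.15 = 21.348
Step 5: 0.2 mL + 0.6 mL = 0.8 mL total → factor 0.8/0.2 = 4
Step 6: 320 μL brought to 2700 μL → factor 2700/320 = 8.4375
Dilution factor to tube #3 = 1.67 × 10^5; to tube #6 = 1.2032 × 10^8
[tube #3]/[tube #6] = (factor to tube #6)/(factor to tube #3) = 1.2032 × 10^8/1.67 × 10^5 = 720

720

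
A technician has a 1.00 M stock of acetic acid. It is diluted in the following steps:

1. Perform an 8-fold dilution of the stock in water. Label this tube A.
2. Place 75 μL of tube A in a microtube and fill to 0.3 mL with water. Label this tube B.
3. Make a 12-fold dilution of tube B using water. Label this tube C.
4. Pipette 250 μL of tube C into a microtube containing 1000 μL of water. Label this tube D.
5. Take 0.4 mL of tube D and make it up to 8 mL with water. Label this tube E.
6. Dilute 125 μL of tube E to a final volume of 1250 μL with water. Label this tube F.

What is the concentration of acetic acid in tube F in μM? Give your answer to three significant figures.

2.60 μM

Step 1: 8-fold → factor 8
Step 2: 75 μL brought to 0.3 mL → factor 300/75 = 4
Step 3: 12-fold → factor 12
Step 4: 250 μL + 1000 μL = 1250 μL total → factor 1250/250 = 5
Step 5: 0.4 mL brought to 8 mL → factor 8/0.4 = 20
Step 6: 125 μL brought to 1250 μL → factor 1250/125 = 10
Overall dilution factor = 8 × 4 × 12 × 5 × 20 × 10 = 3.84 × 10^5
Final = 1.00 M / 3.84 × 10^5 = 2.604 × 10^-6 M = 2.60 μM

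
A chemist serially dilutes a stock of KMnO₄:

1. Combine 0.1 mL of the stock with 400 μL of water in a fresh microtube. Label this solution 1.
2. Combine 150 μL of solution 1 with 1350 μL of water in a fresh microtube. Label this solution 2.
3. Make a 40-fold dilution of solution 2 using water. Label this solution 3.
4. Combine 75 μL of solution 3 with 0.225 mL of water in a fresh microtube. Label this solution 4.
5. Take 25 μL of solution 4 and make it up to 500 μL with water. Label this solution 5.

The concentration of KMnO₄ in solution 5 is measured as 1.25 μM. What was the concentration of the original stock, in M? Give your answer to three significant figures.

0.200 M

Step 1: 0.1 mL + 400 μL = 0.5 mL total → factor 0.5/0.1 = 5
Step 2: 150 μL + 1350 μL = 1500 μL total → factor 1500/150 = 10
Step 3: 40-fold → factor 40
Step 4: 75 μL + 0.225 mL = 300 μL total → factor 300/75 = 4
Step 5: 25 μL brought to 500 μL → factor 500/25 = 20
Overall dilution factor = 5 × 10 × 40 × 4 × 20 = 1.6 × 10^5
Stock = 1.25 μM × 1.6 × 10^5 = 2.000 × 10^5 μM = 0.200 M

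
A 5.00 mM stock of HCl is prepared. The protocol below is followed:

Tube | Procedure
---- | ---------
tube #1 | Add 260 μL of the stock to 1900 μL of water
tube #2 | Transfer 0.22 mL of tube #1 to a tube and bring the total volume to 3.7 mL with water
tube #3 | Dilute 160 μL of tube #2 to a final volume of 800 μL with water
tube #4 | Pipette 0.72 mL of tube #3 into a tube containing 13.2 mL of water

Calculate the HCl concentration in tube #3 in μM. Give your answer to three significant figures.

7.16 μM

Step 1: 260 μL + 1900 μL = 2160 μL total → factor 2160/260 = 8.3077
Step 2: 0.22 mL brought to 3.7 mL → factor 3.7/0.22 = 16.818
Step 3: 160 μL brought to 800 μL → factor 800/160 = 5
Dilution factor through tube #3 = 8.3077 × 16.818 × 5 = 698.6
[tube #3] = 5.00 mM / 698.6 = 0.007157 mM = 7.16 μM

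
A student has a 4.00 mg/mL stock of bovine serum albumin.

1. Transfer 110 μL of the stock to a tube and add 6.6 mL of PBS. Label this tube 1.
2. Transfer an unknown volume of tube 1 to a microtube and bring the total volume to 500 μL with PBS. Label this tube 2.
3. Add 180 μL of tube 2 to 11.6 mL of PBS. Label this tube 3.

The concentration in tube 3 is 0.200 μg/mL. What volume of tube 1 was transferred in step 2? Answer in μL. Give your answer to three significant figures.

Step 1: 110 μL + 6.6 mL = 6710 μL total → factor 6710/110 = 61
Step 2: v brought to 500 μL → factor = 500 μL/v
Step 3: 180 μL + 11.6 mL = 11780 μL total → factor 11780/180 = 65.444
Product of known-step factors = 3992.1
Overall factor = 4.00 mg/mL / (0.200 μg/mL) = 20000
Step-2 factor = 20000 / 3992.1 = 5.0099
v = 500 μL / 5.0099 = 99.8 μL

99.8 μL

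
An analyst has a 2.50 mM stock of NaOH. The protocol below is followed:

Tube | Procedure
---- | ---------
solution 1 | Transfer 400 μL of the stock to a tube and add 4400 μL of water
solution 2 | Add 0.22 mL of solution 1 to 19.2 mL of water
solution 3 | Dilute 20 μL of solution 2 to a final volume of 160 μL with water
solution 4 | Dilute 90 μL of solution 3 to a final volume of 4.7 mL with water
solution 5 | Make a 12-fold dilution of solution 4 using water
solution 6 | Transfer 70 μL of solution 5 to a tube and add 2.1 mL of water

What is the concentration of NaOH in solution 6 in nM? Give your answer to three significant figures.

0.0152 nM

Step 1: 400 μL + 4400 μL = 4800 μL total → factor 4800/400 = 12
Step 2: 0.22 mL + 19.2 mL = 19.42 mL total → factor 19.42/0.22 = 88.273
Step 3: 20 μL brought to 160 μL → factor 160/20 = 8
Step 4: 90 μL brought to 4.7 mL → factor 4700/90 = 52.222
Step 5: 12-fold → factor 12
Step 6: 70 μL + 2.1 mL = 2170 μL total → factor 2170/70 = 31
Overall dilution factor = 12 × 88.273 × 8 × 52.222 × 12 × 31 = 1.6463 × 10^8
Final = 2.50 mM / 1.6463 × 10^8 = 1.519 × 10^-8 mM = 0.0152 nM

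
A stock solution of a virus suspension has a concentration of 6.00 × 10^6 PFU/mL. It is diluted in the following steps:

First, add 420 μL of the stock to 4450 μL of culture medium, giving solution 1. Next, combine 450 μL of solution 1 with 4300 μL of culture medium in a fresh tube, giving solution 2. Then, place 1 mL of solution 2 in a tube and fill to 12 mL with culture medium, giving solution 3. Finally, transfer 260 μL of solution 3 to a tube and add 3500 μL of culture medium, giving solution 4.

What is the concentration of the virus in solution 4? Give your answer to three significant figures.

282 PFU/mL

Step 1: 420 μL + 4450 μL = 4870 μL total → factor 4870/420 = 11.595
Step 2: 450 μL + 4300 μL = 4750 μL total → factor 4750/450 = 10.556
Step 3: 1 mL brought to 12 mL → factor 12/1 = 12
Step 4: 260 μL + 3500 μL = 3760 μL total → factor 3760/260 = 14.462
Dilution factor through solution 4 = 11.595 × 10.556 × 12 × 14.462 = 21240
[solution 4] = 6.00 × 10^6 PFU/mL / 21240 = 282 PFU/mL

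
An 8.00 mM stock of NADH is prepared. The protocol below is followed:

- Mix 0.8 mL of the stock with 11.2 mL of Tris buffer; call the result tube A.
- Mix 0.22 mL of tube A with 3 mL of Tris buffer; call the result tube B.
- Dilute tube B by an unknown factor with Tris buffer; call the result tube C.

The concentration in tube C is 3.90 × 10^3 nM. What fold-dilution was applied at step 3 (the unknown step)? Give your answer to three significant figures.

Step 1: 0.8 mL + 11.2 mL = 12 mL total → factor 12/0.8 = 15
Step 2: 0.22 mL + 3 mL = 3.22 mL total → factor 3.22/0.22 = 14.636
Step 3: unknown factor x
Product of known-step factors = 219.55
Overall factor = 8.00 mM / (3.90 × 10^3 nM) = 2051.3
x = 2051.3 / 219.55 = 9.34

9.34-fold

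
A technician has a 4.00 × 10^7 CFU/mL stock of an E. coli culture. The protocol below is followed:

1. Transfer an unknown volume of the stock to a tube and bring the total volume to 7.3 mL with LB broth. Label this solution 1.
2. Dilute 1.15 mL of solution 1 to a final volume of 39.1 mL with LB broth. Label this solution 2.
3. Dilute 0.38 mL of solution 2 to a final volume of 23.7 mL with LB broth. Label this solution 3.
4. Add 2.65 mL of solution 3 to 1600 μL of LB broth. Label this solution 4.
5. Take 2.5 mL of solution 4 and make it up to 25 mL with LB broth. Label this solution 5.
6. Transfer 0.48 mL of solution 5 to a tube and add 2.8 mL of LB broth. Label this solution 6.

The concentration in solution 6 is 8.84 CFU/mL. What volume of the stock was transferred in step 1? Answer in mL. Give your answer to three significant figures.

Step 1: v brought to 7.3 mL → factor = 7.3 mL/v
Step 2: 1.15 mL brought to 39.1 mL → factor 39.1/1.15 = 34
Step 3: 0.38 mL brought to 23.7 mL → factor 23.7/0.38 = 62.368
Step 4: 2.65 mL + 1600 μL = 4.25 mL total → factor 4.25/2.65 = 1.6038
Step 5: 2.5 mL brought to 25 mL → factor 25/2.5 = 10
Step 6: 0.48 mL + 2.8 mL = 3.28 mL total → factor 3.28/0.48 = 6.8333
Product of known-step factors = 2.3239 × 10^5
Overall factor = 4.00 × 10^7 CFU/mL / (8.84 CFU/mL) = 4.5249 × 10^6
Step-1 factor = 4.5249 × 10^6 / 2.3239 × 10^5 = 19.471
v = 7.3 mL / 19.471 = 0.375 mL

0.375 mL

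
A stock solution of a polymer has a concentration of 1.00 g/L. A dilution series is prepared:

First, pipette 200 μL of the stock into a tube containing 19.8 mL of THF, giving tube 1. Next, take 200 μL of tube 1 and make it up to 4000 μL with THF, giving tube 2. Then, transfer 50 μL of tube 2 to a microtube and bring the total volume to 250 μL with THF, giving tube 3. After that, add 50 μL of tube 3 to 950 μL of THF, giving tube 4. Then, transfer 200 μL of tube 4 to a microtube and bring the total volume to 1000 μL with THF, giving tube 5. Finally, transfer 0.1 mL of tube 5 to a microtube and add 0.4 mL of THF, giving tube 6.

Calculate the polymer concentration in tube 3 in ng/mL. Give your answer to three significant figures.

Step 1: 200 μL + 19.8 mL = 20000 μL total → factor 20000/200 = 100
Step 2: 200 μL brought to 4000 μL → factor 4000/200 = 20
Step 3: 50 μL brought to 250 μL → factor 250/50 = 5
Dilution factor through tube 3 = 100 × 20 × 5 = 10000
[tube 3] = 1.00 g/L / 10000 = 0.0001000 g/L = 100 ng/mL

100 ng/mL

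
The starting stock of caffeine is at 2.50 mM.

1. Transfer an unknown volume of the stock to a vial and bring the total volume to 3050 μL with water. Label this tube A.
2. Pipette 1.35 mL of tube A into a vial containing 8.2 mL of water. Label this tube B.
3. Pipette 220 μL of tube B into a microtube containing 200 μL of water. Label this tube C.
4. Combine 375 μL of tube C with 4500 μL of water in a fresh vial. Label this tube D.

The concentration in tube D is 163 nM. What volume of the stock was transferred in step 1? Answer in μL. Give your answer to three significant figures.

Step 1: v brought to 3050 μL → factor = 3050 μL/v
Step 2: 1.35 mL + 8.2 mL = 9.55 mL total → factor 9.55/1.35 = 7.0741
Step 3: 220 μL + 200 μL = 420 μL total → factor 420/220 = 1.9091
Step 4: 375 μL + 4500 μL = 4875 μL total → factor 4875/375 = 13
Product of known-step factors = 175.57
Overall factor = 2.50 mM / (163 nM) = 15337
Step-1 factor = 15337 / 175.57 = 87.36
v = 3050 μL / 87.36 = 34.9 μL

34.9 μL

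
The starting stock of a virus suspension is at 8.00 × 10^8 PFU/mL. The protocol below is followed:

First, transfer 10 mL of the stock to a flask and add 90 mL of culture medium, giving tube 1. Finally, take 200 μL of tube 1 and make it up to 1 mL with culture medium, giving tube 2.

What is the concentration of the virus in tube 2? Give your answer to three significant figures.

1.60 × 10^7 PFU/mL

Step 1: 10 mL + 90 mL = 100 mL total → factor 100/10 = 10
Step 2: 200 μL brought to 1 mL → factor 1000/200 = 5
Overall dilution factor = 10 × 5 = 50
Final = 8.00 × 10^8 PFU/mL / 50 = 1.60 × 10^7 PFU/mL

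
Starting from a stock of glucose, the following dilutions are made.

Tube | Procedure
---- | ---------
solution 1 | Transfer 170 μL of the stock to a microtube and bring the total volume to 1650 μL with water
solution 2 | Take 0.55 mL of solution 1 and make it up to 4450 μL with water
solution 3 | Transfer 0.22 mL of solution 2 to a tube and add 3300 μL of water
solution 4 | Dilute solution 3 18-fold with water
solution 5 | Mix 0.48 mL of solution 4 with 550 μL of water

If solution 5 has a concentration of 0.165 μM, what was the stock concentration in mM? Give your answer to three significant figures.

8.01 mM

Step 1: 170 μL brought to 1650 μL → factor 1650/170 = 9.7059
Step 2: 0.55 mL brought to 4450 μL → factor 4.45/0.55 = 8.0909
Step 3: 0.22 mL + 3300 μL = 3.52 mL total → factor 3.52/0.22 = 16
Step 4: 18-fold → factor 18
Step 5: 0.48 mL + 550 μL = 1.03 mL total → factor 1.03/0.48 = 2.1458
Overall dilution factor = 9.7059 × 8.0909 × 16 × 18 × 2.1458 = 48531
Stock = 0.165 μM × 48531 = 8008 μM = 8.01 mM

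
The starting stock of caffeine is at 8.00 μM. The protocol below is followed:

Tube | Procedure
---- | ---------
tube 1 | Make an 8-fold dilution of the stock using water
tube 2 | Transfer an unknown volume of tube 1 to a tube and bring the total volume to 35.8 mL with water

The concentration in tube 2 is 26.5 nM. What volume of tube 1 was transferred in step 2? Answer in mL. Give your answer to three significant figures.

0.949 mL

Step 1: 8-fold → factor 8
Step 2: v brought to 35.8 mL → factor = 35.8 mL/v
Product of known-step factors = 8
Overall factor = 8.00 μM / (26.5 nM) = 301.89
Step-2 factor = 301.89 / 8 = 37.736
v = 35.8 mL / 37.736 = 0.949 mL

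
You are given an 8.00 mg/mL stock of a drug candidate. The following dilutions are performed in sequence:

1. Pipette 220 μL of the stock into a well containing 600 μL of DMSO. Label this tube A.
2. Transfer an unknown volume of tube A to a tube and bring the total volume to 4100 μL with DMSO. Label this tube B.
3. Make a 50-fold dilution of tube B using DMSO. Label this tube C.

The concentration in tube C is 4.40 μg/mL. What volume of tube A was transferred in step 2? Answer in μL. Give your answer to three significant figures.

420 μL

Step 1: 220 μL + 600 μL = 820 μL total → factor 820/220 = 3.7273
Step 2: v brought to 4100 μL → factor = 4100 μL/v
Step 3: 50-fold → factor 50
Product of known-step factors = 186.36
Overall factor = 8.00 mg/mL / (4.40 μg/mL) = 1818.2
Step-2 factor = 1818.2 / 186.36 = 9.7561
v = 4100 μL / 9.7561 = 420 μL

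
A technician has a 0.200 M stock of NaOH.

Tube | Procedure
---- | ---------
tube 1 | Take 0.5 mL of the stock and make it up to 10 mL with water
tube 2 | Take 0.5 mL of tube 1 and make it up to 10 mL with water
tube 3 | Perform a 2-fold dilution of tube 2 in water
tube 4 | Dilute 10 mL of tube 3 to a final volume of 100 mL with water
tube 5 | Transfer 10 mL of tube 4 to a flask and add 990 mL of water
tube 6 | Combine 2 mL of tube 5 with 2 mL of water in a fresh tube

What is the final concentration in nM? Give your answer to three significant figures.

125 nM

Step 1: 0.5 mL brought to 10 mL → factor 10/0.5 = 20
Step 2: 0.5 mL brought to 10 mL → factor 10/0.5 = 20
Step 3: 2-fold → factor 2
Step 4: 10 mL brought to 100 mL → factor 100/10 = 10
Step 5: 10 mL + 990 mL = 1000 mL total → factor 1000/10 = 100
Step 6: 2 mL + 2 mL = 4 mL total → factor 4/2 = 2
Overall dilution factor = 20 × 20 × 2 × 10 × 100 × 2 = 1.6 × 10^6
Final = 0.200 M / 1.6 × 10^6 = 1.250 × 10^-7 M = 125 nM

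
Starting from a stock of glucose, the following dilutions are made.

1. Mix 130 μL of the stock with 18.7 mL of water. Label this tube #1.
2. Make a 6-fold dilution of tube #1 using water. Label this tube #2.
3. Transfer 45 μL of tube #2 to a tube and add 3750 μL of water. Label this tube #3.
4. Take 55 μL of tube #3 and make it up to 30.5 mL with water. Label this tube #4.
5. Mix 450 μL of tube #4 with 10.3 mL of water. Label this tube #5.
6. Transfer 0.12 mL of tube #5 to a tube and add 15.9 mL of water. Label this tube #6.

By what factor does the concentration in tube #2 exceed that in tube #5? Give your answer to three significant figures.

1.12 × 10^6

Step 1: 130 μL + 18.7 mL = 18830 μL total → factor 18830/130 = 144.85
Step 2: 6-fold → factor 6
Step 3: 45 μL + 3750 μL = 3795 μL total → factor 3795/45 = 84.333
Step 4: 55 μL brought to 30.5 mL → factor 30500/55 = 554.55
Step 5: 450 μL + 10.3 mL = 10750 μL total → factor 10750/450 = 23.889
Dilution factor to tube #2 = 869.08; to tube #5 = 9.7094 × 10^8
[tube #2]/[tube #5] = (factor to tube #5)/(factor to tube #2) = 9.7094 × 10^8/869.08 = 1.12 × 10^6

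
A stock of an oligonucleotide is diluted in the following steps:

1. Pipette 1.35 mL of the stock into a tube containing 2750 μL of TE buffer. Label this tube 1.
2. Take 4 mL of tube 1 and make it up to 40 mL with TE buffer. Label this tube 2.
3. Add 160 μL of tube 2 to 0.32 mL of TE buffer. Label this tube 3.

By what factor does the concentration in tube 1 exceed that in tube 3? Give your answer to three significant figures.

Step 1: 1.35 mL + 2750 μL = 4.1 mL total → factor 4.1/1.35 = 3.037
Step 2: 4 mL brought to 40 mL → factor 40/4 = 10
Step 3: 160 μL + 0.32 mL = 480 μL total → factor 480/160 = 3
Dilution factor to tube 1 = 3.037; to tube 3 = 91.111
[tube 1]/[tube 3] = (factor to tube 3)/(factor to tube 1) = 91.111/3.037 = 30.0

30.0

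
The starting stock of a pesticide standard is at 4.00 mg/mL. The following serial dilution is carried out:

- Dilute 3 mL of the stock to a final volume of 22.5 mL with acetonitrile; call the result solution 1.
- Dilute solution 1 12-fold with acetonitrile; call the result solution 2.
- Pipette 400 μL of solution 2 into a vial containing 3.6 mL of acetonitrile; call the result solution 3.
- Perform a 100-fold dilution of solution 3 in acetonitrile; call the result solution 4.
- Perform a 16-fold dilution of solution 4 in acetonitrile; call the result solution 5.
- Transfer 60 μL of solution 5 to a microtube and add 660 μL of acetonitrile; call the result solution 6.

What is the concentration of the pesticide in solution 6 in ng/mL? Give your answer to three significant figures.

Step 1: 3 mL brought to 22.5 mL → factor 22.5/3 = 7.5
Step 2: 12-fold → factor 12
Step 3: 400 μL + 3.6 mL = 4000 μL total → factor 4000/400 = 10
Step 4: 100-fold → factor 100
Step 5: 16-fold → factor 16
Step 6: 60 μL + 660 μL = 720 μL total → factor 720/60 = 12
Overall dilution factor = 7.5 × 12 × 10 × 100 × 16 × 12 = 1.728 × 10^7
Final = 4.00 mg/mL / 1.728 × 10^7 = 2.315 × 10^-7 mg/mL = 0.231 ng/mL

0.231 ng/mL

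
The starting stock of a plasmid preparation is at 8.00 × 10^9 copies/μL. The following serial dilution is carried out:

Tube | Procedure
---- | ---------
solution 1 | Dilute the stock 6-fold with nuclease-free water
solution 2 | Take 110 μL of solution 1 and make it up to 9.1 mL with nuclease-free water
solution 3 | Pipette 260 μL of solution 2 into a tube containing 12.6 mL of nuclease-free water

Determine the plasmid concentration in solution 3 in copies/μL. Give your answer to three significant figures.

Step 1: 6-fold → factor 6
Step 2: 110 μL brought to 9.1 mL → factor 9100/110 = 82.727
Step 3: 260 μL + 12.6 mL = 12860 μL total → factor 12860/260 = 49.462
Overall dilution factor = 6 × 82.727 × 49.462 = 24551
Final = 8.00 × 10^9 copies/μL / 24551 = 3.26 × 10^5 copies/μL

3.26 × 10^5 copies/μL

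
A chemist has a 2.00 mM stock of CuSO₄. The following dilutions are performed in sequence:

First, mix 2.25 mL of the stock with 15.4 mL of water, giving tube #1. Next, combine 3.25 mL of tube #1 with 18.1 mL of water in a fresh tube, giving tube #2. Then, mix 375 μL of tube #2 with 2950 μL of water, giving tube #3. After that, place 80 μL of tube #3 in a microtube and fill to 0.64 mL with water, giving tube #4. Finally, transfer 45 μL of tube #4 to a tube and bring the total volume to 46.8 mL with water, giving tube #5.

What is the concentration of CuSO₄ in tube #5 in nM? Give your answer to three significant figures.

Step 1: 2.25 mL + 15.4 mL = 17.65 mL total → factor 17.65/2.25 = 7.8444
Step 2: 3.25 mL + 18.1 mL = 21.35 mL total → factor 21.35/3.25 = 6.5692
Step 3: 375 μL + 2950 μL = 3325 μL total → factor 3325/375 = 8.8667
Step 4: 80 μL brought to 0.64 mL → factor 640/80 = 8
Step 5: 45 μL brought to 46.8 mL → factor 46800/45 = 1040
Overall dilution factor = 7.8444 × 6.5692 × 8.8667 × 8 × 1040 = 3.8015 × 10^6
Final = 2.00 mM / 3.8015 × 10^6 = 5.261 × 10^-7 mM = 0.526 nM

0.526 nM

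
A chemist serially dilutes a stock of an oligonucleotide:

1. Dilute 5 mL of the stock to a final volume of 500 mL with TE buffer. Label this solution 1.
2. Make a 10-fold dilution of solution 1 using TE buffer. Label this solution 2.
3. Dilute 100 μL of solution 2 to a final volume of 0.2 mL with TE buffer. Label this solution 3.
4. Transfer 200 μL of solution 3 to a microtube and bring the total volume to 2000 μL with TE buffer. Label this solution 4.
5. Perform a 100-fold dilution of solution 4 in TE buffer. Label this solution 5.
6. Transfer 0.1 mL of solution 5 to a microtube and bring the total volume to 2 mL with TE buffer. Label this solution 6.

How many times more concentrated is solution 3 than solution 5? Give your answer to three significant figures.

Step 1: 5 mL brought to 500 mL → factor 500/5 = 100
Step 2: 10-fold → factor 10
Step 3: 100 μL brought to 0.2 mL → factor 200/100 = 2
Step 4: 200 μL brought to 2000 μL → factor 2000/200 = 10
Step 5: 100-fold → factor 100
Dilution factor to solution 3 = 2000; to solution 5 = 2 × 10^6
[solution 3]/[solution 5] = (factor to solution 5)/(factor to solution 3) = 2 × 10^6/2000 = 1.00 × 10^3

1.00 × 10^3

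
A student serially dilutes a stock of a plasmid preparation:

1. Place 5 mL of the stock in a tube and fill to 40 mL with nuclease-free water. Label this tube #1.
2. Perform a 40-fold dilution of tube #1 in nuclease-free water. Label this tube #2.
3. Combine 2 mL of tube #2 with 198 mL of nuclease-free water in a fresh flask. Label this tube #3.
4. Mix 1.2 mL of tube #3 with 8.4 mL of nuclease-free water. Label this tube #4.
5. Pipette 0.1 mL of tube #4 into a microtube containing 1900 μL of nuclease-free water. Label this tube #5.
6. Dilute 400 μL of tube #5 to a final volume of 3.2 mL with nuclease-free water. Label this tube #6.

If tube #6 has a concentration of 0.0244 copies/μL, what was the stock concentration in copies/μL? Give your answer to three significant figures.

9.99 × 10^5 copies/μL

Step 1: 5 mL brought to 40 mL → factor 40/5 = 8
Step 2: 40-fold → factor 40
Step 3: 2 mL + 198 mL = 200 mL total → factor 200/2 = 100
Step 4: 1.2 mL + 8.4 mL = 9.6 mL total → factor 9.6/1.2 = 8
Step 5: 0.1 mL + 1900 μL = 2 mL total → factor 2/0.1 = 20
Step 6: 400 μL brought to 3.2 mL → factor 3200/400 = 8
Overall dilution factor = 8 × 40 × 100 × 8 × 20 × 8 = 4.096 × 10^7
Stock = 0.0244 copies/μL × 4.096 × 10^7 = 9.99 × 10^5 copies/μL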